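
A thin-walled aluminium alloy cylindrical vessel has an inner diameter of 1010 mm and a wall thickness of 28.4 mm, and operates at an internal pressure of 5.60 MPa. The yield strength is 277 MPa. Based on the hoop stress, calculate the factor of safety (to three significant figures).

n = 2.78

σ_h = pD/(2t) = 5.60×1010/(2×28.4) = 99.58 MPa.
n = 277/99.58 = 2.782.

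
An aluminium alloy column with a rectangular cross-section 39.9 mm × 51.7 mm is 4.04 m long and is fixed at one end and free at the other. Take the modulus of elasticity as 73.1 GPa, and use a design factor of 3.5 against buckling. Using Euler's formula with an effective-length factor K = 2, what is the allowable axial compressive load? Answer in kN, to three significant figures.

P_allow = 0.864 kN

Buckling occurs about the weak axis: I_min = h·b³/12 = 51.7×39.9³/12 = 273700 mm⁴ (b = 39.9 mm is the smaller dimension).
Effective length L_e = KL = 2×4.04 m = 8080 mm.
Euler critical load P_cr = π²EI/L_e² = π²×73100×273700/8080² = 3024 N.
P_allow = P_cr/n = 3024/3.5 = 864.1 N.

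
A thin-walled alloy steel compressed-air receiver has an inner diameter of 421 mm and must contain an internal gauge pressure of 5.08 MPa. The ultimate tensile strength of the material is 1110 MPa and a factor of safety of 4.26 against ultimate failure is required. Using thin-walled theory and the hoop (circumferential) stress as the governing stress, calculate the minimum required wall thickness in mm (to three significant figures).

σ_allow = 1110/4.26 = 260.6 MPa.
Hoop stress σ_h = pD/(2t), so t = pD/(2σ_allow) = 5.08×421/(2×260.6) = 4.104 mm.

t = 4.10 mm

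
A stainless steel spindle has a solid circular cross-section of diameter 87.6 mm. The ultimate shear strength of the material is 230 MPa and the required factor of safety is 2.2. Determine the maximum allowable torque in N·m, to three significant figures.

T_allow = 13800 N·m

τ_allow = 230/2.2 = 104.5 MPa.
For a solid shaft T_allow = τ_allow·πd³/16; πd³/16 = π×87.6³/16 = 132000 mm³.
T_allow = 104.5×132000 = 1.380×10^7 N·mm = 13800 N·m.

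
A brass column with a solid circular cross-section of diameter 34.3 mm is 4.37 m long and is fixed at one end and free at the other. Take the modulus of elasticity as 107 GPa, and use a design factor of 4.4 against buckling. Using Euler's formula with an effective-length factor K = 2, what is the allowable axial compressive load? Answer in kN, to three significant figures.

I = πd⁴/64 = π×34.3⁴/64 = 67940 mm⁴.
Effective length L_e = KL = 2×4.37 m = 8740 mm.
Euler critical load P_cr = π²EI/L_e² = π²×107000×67940/8740² = 939.3 N.
P_allow = P_cr/n = 939.3/4.4 = 213.5 N.

P_allow = 0.213 kN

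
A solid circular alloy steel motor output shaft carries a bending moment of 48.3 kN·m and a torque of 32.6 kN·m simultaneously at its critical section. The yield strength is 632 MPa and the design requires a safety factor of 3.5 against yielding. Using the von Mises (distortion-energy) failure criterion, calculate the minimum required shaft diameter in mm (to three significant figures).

σ_allow = σ_y/n = 632/3.5 = 180.6 MPa.
For a solid shaft σ_b = 32M/(πd³) and τ = 16T/(πd³), so the von Mises stress is σ' = (16/πd³)·√(4M²+3T²).
√(4M²+3T²) = √(4×(4.830×10^7)² + 3×(3.260×10^7)²) = 1.119×10^8 N·mm.
d³ = 16×1.119×10^8/(π×180.6) = 3.156×10^6 mm³.
d = 146.7 mm.

d = 147 mm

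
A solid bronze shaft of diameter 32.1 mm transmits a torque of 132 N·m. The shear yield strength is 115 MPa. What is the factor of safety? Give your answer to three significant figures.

n = 5.66

τ = 16T/(πd³) = 16×132000/(π×32.1³) = 20.32 MPa.
n = τ_limit/τ = 115/20.32 = 5.658.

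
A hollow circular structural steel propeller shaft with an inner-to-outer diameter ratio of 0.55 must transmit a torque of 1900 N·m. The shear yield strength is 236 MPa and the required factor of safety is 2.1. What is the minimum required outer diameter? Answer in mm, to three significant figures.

τ_allow = 236/2.1 = 112.4 MPa.
For a hollow shaft τ = 16T/[πd_o³(1−k⁴)] with k = 0.55, so 1−k⁴ = 0.9085.
d_o³ = 16T/[π τ_allow (1−k⁴)] = 16×1900000/(π×112.4×0.9085) = 94780 mm³.
d_o = 45.59 mm.

d_o = 45.6 mm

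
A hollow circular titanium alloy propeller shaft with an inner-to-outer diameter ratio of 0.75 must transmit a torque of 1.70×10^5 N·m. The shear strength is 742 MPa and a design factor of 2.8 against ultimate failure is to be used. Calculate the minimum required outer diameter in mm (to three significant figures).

τ_allow = 742/2.8 = 265.0 MPa.
For a hollow shaft τ = 16T/[πd_o³(1−k⁴)] with k = 0.75, so 1−k⁴ = 0.6836.
d_o³ = 16T/[π τ_allow (1−k⁴)] = 16×1.7000×10^8/(π×265.0×0.6836) = 4.779×10^6 mm³.
d_o = 168.4 mm.

d_o = 168 mm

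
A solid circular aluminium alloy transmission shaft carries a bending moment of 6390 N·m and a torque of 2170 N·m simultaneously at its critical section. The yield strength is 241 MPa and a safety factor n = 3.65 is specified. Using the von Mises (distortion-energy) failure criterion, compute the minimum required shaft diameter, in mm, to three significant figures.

σ_allow = σ_y/n = 241/3.65 = 66.03 MPa.
For a solid shaft σ_b = 32M/(πd³) and τ = 16T/(πd³), so the von Mises stress is σ' = (16/πd³)·√(4M²+3T²).
√(4M²+3T²) = √(4×(6.390×10^6)² + 3×(2.170×10^6)²) = 1.332×10^7 N·mm.
d³ = 16×1.332×10^7/(π×66.03) = 1.028×10^6 mm³.
d = 100.9 mm.

d = 101 mm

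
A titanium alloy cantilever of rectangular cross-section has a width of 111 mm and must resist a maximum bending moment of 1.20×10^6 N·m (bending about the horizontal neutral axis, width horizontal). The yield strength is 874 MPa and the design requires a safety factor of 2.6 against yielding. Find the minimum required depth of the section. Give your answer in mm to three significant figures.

h = 439 mm

σ_allow = 874/2.6 = 336.2 MPa.
For a rectangular section σ = 6M/(bh²), so h² = 6M/(b σ_allow) = 6×1.2000×10^9/(111×336.2) = 193000 mm².
h = 439.3 mm.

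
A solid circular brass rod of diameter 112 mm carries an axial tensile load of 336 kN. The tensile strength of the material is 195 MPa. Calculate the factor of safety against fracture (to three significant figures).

n = 5.72

A = πd²/4 = 9852 mm².
σ = F/A = 336000/9852 = 34.10 MPa.
n = 195/34.10 = 5.718.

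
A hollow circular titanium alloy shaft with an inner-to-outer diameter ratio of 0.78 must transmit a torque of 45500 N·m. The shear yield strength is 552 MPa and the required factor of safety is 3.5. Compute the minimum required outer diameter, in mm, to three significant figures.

τ_allow = 552/3.5 = 157.7 MPa.
For a hollow shaft τ = 16T/[πd_o³(1−k⁴)] with k = 0.78, so 1−k⁴ = 0.6298.
d_o³ = 16T/[π τ_allow (1−k⁴)] = 16×4.5500×10^7/(π×157.7×0.6298) = 2.333×10^6 mm³.
d_o = 132.6 mm.

d_o = 133 mm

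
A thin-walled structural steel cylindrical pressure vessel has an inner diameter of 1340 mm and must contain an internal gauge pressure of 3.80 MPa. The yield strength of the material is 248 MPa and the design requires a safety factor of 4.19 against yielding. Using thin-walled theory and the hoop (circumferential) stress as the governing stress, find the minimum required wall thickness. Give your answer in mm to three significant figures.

σ_allow = 248/4.19 = 59.19 MPa.
Hoop stress σ_h = pD/(2t), so t = pD/(2σ_allow) = 3.80×1340/(2×59.19) = 43.02 mm.

t = 43.0 mm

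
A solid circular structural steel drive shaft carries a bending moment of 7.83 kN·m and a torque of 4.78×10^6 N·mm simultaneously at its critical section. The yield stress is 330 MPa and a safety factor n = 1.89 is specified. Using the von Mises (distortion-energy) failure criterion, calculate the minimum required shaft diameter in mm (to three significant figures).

d = 80.2 mm

σ_allow = σ_y/n = 330/1.89 = 174.6 MPa.
For a solid shaft σ_b = 32M/(πd³) and τ = 16T/(πd³), so the von Mises stress is σ' = (16/πd³)·√(4M²+3T²).
√(4M²+3T²) = √(4×(7.830×10^6)² + 3×(4.780×10^6)²) = 1.771×10^7 N·mm.
d³ = 16×1.771×10^7/(π×174.6) = 516700 mm³.
d = 80.24 mm.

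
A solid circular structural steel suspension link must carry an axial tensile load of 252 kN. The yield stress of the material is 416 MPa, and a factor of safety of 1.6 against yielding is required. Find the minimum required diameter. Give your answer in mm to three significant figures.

Allowable stress σ_allow = 416/1.6 = 260.0 MPa.
Required area A = F/σ_allow = 252000/260.0 = 969.2 mm².
A = πd²/4 → d = √(4A/π) = 35.13 mm.

d = 35.1 mm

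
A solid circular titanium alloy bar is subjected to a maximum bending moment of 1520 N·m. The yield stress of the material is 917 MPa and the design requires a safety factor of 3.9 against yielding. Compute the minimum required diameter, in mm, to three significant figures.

σ_allow = 917/3.9 = 235.1 MPa.
For a solid circular section σ = 32M/(πd³), so d³ = 32M/(π σ_allow) = 32×1520000/(π×235.1) = 65850 mm³.
d = 40.38 mm.

d = 40.4 mm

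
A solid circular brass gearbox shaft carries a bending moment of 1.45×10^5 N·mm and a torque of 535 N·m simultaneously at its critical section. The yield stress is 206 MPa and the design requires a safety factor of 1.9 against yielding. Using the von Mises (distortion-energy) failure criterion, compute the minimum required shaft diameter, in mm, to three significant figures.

σ_allow = σ_y/n = 206/1.9 = 108.4 MPa.
For a solid shaft σ_b = 32M/(πd³) and τ = 16T/(πd³), so the von Mises stress is σ' = (16/πd³)·√(4M²+3T²).
√(4M²+3T²) = √(4×(145000)² + 3×(535000)²) = 971000 N·mm.
d³ = 16×971000/(π×108.4) = 45610 mm³.
d = 35.73 mm.

d = 35.7 mm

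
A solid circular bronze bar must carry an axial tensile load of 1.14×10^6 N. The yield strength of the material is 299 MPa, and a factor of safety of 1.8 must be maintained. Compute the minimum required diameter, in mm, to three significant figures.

d = 93.5 mm

Allowable stress σ_allow = 299/1.8 = 166.1 MPa.
Required area A = F/σ_allow = 1140000/166.1 = 6863 mm².
A = πd²/4 → d = √(4A/π) = 93.48 mm.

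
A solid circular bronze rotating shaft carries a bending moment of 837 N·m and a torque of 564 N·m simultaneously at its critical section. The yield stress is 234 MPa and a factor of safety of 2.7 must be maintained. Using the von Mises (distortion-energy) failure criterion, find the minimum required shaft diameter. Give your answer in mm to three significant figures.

d = 48.5 mm

σ_allow = σ_y/n = 234/2.7 = 86.67 MPa.
For a solid shaft σ_b = 32M/(πd³) and τ = 16T/(πd³), so the von Mises stress is σ' = (16/πd³)·√(4M²+3T²).
√(4M²+3T²) = √(4×(837000)² + 3×(564000)²) = 1.938×10^6 N·mm.
d³ = 16×1.938×10^6/(π×86.67) = 113900 mm³.
d = 48.47 mm.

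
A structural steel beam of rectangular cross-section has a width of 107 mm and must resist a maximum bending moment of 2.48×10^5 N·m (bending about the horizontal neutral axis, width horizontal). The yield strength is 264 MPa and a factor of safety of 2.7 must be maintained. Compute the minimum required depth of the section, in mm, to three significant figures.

h = 377 mm

σ_allow = 264/2.7 = 97.78 MPa.
For a rectangular section σ = 6M/(bh²), so h² = 6M/(b σ_allow) = 6×2.4800×10^8/(107×97.78) = 142200 mm².
h = 377.1 mm.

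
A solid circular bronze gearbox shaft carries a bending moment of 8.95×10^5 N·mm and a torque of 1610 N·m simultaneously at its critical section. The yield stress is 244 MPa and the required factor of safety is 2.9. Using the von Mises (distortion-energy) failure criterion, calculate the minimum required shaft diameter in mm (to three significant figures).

σ_allow = σ_y/n = 244/2.9 = 84.14 MPa.
For a solid shaft σ_b = 32M/(πd³) and τ = 16T/(πd³), so the von Mises stress is σ' = (16/πd³)·√(4M²+3T²).
√(4M²+3T²) = √(4×(895000)² + 3×(1.610×10^6)²) = 3.314×10^6 N·mm.
d³ = 16×3.314×10^6/(π×84.14) = 200600 mm³.
d = 58.54 mm.

d = 58.5 mm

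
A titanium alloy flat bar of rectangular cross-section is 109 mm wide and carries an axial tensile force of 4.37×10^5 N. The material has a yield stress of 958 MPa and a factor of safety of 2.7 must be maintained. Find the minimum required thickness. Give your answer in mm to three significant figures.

σ_allow = 958/2.7 = 354.8 MPa.
Required area A = F/σ_allow = 437000/354.8 = 1232 mm².
t = A/w = 1232/109 = 11.30 mm.

t = 11.3 mm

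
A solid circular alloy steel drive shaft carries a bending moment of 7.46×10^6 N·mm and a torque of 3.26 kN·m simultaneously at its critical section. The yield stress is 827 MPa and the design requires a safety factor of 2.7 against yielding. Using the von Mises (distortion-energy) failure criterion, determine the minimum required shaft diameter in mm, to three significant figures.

d = 64.3 mm

σ_allow = σ_y/n = 827/2.7 = 306.3 MPa.
For a solid shaft σ_b = 32M/(πd³) and τ = 16T/(πd³), so the von Mises stress is σ' = (16/πd³)·√(4M²+3T²).
√(4M²+3T²) = √(4×(7.460×10^6)² + 3×(3.260×10^6)²) = 1.595×10^7 N·mm.
d³ = 16×1.595×10^7/(π×306.3) = 265300 mm³.
d = 64.25 mm.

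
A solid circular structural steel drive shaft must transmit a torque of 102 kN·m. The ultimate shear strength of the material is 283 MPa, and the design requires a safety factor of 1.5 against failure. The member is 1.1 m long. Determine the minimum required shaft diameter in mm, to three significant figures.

Allowable shear stress τ_allow = 283/1.5 = 188.7 MPa.
For a solid shaft τ = 16T/(πd³), so d³ = 16T/(π τ_allow) = 16×1.0200×10^8/(π×188.7) = 2.753×10^6 mm³.
d = (2.753×10^6)^(1/3) = 140.2 mm.

d = 140 mm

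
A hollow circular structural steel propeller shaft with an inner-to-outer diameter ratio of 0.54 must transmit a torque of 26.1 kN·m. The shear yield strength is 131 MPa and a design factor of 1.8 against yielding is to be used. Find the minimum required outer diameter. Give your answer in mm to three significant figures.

τ_allow = 131/1.8 = 72.78 MPa.
For a hollow shaft τ = 16T/[πd_o³(1−k⁴)] with k = 0.54, so 1−k⁴ = 0.9150.
d_o³ = 16T/[π τ_allow (1−k⁴)] = 16×2.6100×10^7/(π×72.78×0.9150) = 1.996×10^6 mm³.
d_o = 125.9 mm.

d_o = 126 mm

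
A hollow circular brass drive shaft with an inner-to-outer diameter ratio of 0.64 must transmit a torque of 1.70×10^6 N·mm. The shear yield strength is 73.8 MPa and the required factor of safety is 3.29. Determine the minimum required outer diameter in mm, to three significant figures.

d_o = 77.4 mm

τ_allow = 73.8/3.29 = 22.43 MPa.
For a hollow shaft τ = 16T/[πd_o³(1−k⁴)] with k = 0.64, so 1−k⁴ = 0.8322.
d_o³ = 16T/[π τ_allow (1−k⁴)] = 16×1700000/(π×22.43×0.8322) = 463800 mm³.
d_o = 77.41 mm.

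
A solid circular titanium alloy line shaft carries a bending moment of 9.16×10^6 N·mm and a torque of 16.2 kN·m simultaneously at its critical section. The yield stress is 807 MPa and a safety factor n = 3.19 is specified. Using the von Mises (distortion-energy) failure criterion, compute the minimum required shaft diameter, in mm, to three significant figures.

d = 87.7 mm

σ_allow = σ_y/n = 807/3.19 = 253.0 MPa.
For a solid shaft σ_b = 32M/(πd³) and τ = 16T/(πd³), so the von Mises stress is σ' = (16/πd³)·√(4M²+3T²).
√(4M²+3T²) = √(4×(9.160×10^6)² + 3×(1.620×10^7)²) = 3.351×10^7 N·mm.
d³ = 16×3.351×10^7/(π×253.0) = 674600 mm³.
d = 87.70 mm.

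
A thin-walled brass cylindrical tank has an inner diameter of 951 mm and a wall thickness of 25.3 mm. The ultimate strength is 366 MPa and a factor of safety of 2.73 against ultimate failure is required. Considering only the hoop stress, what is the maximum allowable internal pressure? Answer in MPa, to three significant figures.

p_allow = 7.13 MPa

σ_allow = 366/2.73 = 134.1 MPa.
σ_h = pD/(2t) → p_allow = 2σ_allow t/D = 2×134.1×25.3/951 = 7.133 MPa.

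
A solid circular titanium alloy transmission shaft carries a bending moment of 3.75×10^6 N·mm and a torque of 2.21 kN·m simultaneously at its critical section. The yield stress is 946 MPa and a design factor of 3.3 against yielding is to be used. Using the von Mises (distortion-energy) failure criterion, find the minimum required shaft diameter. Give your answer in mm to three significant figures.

d = 53.1 mm

σ_allow = σ_y/n = 946/3.3 = 286.7 MPa.
For a solid shaft σ_b = 32M/(πd³) and τ = 16T/(πd³), so the von Mises stress is σ' = (16/πd³)·√(4M²+3T²).
√(4M²+3T²) = √(4×(3.750×10^6)² + 3×(2.210×10^6)²) = 8.420×10^6 N·mm.
d³ = 16×8.420×10^6/(π×286.7) = 149600 mm³.
d = 53.09 mm.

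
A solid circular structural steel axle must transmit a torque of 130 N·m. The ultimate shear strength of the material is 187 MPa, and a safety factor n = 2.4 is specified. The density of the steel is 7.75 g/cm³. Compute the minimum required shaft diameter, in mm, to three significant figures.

d = 20.4 mm

Allowable shear stress τ_allow = 187/2.4 = 77.92 MPa.
For a solid shaft τ = 16T/(πd³), so d³ = 16T/(π τ_allow) = 16×130000/(π×77.92) = 8497 mm³.
d = (8497)^(1/3) = 20.41 mm.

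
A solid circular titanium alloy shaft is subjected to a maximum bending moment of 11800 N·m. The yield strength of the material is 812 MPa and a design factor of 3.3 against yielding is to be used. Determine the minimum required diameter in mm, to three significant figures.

d = 78.8 mm

σ_allow = 812/3.3 = 246.1 MPa.
For a solid circular section σ = 32M/(πd³), so d³ = 32M/(π σ_allow) = 32×1.1800×10^7/(π×246.1) = 488500 mm³.
d = 78.76 mm.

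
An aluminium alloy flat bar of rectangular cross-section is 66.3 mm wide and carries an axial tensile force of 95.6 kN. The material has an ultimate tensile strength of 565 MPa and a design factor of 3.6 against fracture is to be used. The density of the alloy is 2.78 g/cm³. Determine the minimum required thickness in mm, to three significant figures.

t = 9.19 mm

σ_allow = 565/3.6 = 156.9 MPa.
Required area A = F/σ_allow = 95600/156.9 = 609.1 mm².
t = A/w = 609.1/66.3 = 9.188 mm.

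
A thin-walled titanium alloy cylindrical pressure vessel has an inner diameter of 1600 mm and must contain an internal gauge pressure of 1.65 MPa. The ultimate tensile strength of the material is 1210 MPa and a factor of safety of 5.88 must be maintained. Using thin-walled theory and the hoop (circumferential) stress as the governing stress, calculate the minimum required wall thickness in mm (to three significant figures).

σ_allow = 1210/5.88 = 205.8 MPa.
Hoop stress σ_h = pD/(2t), so t = pD/(2σ_allow) = 1.65×1600/(2×205.8) = 6.415 mm.

t = 6.41 mm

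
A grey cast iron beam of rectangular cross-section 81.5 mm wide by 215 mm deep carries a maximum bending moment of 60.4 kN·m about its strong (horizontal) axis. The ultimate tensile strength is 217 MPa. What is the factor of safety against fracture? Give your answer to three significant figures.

n = 2.26

Section modulus S = bh²/6 = 81.5×215²/6 = 627900 mm³.
σ = M/S = 6.0400×10^7/627900 = 96.20 MPa.
n = 217/96.20 = 2.256.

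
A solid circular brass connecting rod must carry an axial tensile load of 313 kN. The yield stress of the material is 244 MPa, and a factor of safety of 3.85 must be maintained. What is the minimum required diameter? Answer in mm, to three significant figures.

d = 79.3 mm

Allowable stress σ_allow = 244/3.85 = 63.38 MPa.
Required area A = F/σ_allow = 313000/63.38 = 4939 mm².
A = πd²/4 → d = √(4A/π) = 79.30 mm.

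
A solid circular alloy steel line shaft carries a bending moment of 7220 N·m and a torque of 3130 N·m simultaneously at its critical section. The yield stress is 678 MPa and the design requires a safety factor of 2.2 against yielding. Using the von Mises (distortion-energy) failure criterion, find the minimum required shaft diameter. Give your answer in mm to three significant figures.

d = 63.4 mm

σ_allow = σ_y/n = 678/2.2 = 308.2 MPa.
For a solid shaft σ_b = 32M/(πd³) and τ = 16T/(πd³), so the von Mises stress is σ' = (16/πd³)·√(4M²+3T²).
√(4M²+3T²) = √(4×(7.220×10^6)² + 3×(3.130×10^6)²) = 1.542×10^7 N·mm.
d³ = 16×1.542×10^7/(π×308.2) = 254900 mm³.
d = 63.40 mm.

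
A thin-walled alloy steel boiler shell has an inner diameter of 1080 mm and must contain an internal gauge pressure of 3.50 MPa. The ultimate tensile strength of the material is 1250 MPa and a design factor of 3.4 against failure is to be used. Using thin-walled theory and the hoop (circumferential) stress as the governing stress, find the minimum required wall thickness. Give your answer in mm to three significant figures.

σ_allow = 1250/3.4 = 367.6 MPa.
Hoop stress σ_h = pD/(2t), so t = pD/(2σ_allow) = 3.50×1080/(2×367.6) = 5.141 mm.

t = 5.14 mm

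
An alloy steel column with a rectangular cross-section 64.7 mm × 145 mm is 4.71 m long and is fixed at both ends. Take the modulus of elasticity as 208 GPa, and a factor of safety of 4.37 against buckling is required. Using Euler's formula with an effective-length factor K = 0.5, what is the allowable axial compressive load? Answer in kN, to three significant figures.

Buckling occurs about the weak axis: I_min = h·b³/12 = 145×64.7³/12 = 3.273×10^6 mm⁴ (b = 64.7 mm is the smaller dimension).
Effective length L_e = KL = 0.5×4.71 m = 2355 mm.
Euler critical load P_cr = π²EI/L_e² = π²×208000×3.273×10^6/2355² = 1.211×10^6 N.
P_allow = P_cr/n = 1.211×10^6/4.37 = 277200 N.

P_allow = 277 kN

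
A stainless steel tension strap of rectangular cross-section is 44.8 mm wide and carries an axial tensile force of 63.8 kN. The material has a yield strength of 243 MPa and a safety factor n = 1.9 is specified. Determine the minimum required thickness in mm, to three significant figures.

t = 11.1 mm

σ_allow = 243/1.9 = 127.9 MPa.
Required area A = F/σ_allow = 63800/127.9 = 498.8 mm².
t = A/w = 498.8/44.8 = 11.13 mm.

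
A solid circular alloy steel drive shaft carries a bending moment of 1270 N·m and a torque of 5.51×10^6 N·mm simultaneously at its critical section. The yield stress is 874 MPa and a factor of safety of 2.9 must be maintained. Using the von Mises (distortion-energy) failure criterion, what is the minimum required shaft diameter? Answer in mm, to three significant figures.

d = 55.1 mm

σ_allow = σ_y/n = 874/2.9 = 301.4 MPa.
For a solid shaft σ_b = 32M/(πd³) and τ = 16T/(πd³), so the von Mises stress is σ' = (16/πd³)·√(4M²+3T²).
√(4M²+3T²) = √(4×(1.270×10^6)² + 3×(5.510×10^6)²) = 9.876×10^6 N·mm.
d³ = 16×9.876×10^6/(π×301.4) = 166900 mm³.
d = 55.06 mm.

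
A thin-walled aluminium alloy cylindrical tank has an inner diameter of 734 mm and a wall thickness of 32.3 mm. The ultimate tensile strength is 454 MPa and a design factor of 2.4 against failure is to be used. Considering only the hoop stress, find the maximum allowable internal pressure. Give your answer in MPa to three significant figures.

σ_allow = 454/2.4 = 189.2 MPa.
σ_h = pD/(2t) → p_allow = 2σ_allow t/D = 2×189.2×32.3/734 = 16.65 MPa.

p_allow = 16.6 MPa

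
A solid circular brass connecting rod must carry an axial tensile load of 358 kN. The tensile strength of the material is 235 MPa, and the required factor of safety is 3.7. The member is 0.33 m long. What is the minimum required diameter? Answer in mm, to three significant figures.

Allowable stress σ_allow = 235/3.7 = 63.51 MPa.
Required area A = F/σ_allow = 358000/63.51 = 5637 mm².
A = πd²/4 → d = √(4A/π) = 84.72 mm.

d = 84.7 mm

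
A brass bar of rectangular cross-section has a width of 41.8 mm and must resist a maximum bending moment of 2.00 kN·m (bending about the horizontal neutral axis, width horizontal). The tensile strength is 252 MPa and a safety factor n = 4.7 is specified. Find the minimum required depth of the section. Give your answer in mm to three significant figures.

h = 73.2 mm

σ_allow = 252/4.7 = 53.62 MPa.
For a rectangular section σ = 6M/(bh²), so h² = 6M/(b σ_allow) = 6×2000000/(41.8×53.62) = 5354 mm².
h = 73.17 mm.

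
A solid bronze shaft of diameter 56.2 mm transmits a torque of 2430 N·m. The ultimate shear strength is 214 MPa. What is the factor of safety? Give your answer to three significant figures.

τ = 16T/(πd³) = 16×2430000/(π×56.2³) = 69.72 MPa.
n = τ_limit/τ = 214/69.72 = 3.069.

n = 3.07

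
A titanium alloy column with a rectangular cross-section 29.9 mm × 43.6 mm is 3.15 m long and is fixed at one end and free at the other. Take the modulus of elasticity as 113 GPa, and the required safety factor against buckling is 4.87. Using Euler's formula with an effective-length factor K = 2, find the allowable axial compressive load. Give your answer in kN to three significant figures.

Buckling occurs about the weak axis: I_min = h·b³/12 = 43.6×29.9³/12 = 97120 mm⁴ (b = 29.9 mm is the smaller dimension).
Effective length L_e = KL = 2×3.15 m = 6300 mm.
Euler critical load P_cr = π²EI/L_e² = π²×113000×97120/6300² = 2729 N.
P_allow = P_cr/n = 2729/4.87 = 560.4 N.

P_allow = 0.560 kN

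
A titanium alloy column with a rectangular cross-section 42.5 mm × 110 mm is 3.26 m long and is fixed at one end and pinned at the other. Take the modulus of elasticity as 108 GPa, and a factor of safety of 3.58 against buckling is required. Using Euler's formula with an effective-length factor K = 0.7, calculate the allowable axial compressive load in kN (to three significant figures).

Buckling occurs about the weak axis: I_min = h·b³/12 = 110×42.5³/12 = 703700 mm⁴ (b = 42.5 mm is the smaller dimension).
Effective length L_e = KL = 0.7×3.26 m = 2282 mm.
Euler critical load P_cr = π²EI/L_e² = π²×108000×703700/2282² = 144000 N.
P_allow = P_cr/n = 144000/3.58 = 40230 N.

P_allow = 40.2 kN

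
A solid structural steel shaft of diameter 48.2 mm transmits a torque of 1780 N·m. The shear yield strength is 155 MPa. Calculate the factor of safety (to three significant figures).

n = 1.91

τ = 16T/(πd³) = 16×1780000/(π×48.2³) = 80.96 MPa.
n = τ_limit/τ = 155/80.96 = 1.915.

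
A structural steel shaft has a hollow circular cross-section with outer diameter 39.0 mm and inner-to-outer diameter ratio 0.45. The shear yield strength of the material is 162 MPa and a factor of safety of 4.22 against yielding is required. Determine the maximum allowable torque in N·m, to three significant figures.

T_allow = 429 N·m

τ_allow = 162/4.22 = 38.39 MPa.
For a hollow shaft T_allow = τ_allow·πd_o³(1−k⁴)/16 with 1−k⁴ = 0.9590, so πd_o³(1−k⁴)/16 = 11170 mm³.
T_allow = 38.39×11170 = 428800 N·mm = 428.8 N·m.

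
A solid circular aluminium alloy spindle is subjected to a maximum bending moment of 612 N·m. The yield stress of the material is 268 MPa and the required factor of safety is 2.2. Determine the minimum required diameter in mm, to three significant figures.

σ_allow = 268/2.2 = 121.8 MPa.
For a solid circular section σ = 32M/(πd³), so d³ = 32M/(π σ_allow) = 32×612000/(π×121.8) = 51170 mm³.
d = 37.13 mm.

d = 37.1 mm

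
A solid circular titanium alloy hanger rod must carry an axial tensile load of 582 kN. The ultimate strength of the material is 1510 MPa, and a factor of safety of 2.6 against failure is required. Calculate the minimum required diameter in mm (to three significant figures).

Allowable stress σ_allow = 1510/2.6 = 580.8 MPa.
Required area A = F/σ_allow = 582000/580.8 = 1002 mm².
A = πd²/4 → d = √(4A/π) = 35.72 mm.

d = 35.7 mm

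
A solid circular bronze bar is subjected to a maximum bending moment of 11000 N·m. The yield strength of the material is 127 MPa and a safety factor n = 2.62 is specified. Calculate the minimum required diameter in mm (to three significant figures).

σ_allow = 127/2.62 = 48.47 MPa.
For a solid circular section σ = 32M/(πd³), so d³ = 32M/(π σ_allow) = 32×1.1000×10^7/(π×48.47) = 2.311×10^6 mm³.
d = 132.2 mm.

d = 132 mm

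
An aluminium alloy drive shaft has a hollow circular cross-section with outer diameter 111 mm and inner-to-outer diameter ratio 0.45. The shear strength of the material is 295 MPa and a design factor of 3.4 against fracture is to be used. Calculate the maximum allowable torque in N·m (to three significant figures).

τ_allow = 295/3.4 = 86.76 MPa.
For a hollow shaft T_allow = τ_allow·πd_o³(1−k⁴)/16 with 1−k⁴ = 0.9590, so πd_o³(1−k⁴)/16 = 257500 mm³.
T_allow = 86.76×257500 = 2.234×10^7 N·mm = 22340 N·m.

T_allow = 22300 N·m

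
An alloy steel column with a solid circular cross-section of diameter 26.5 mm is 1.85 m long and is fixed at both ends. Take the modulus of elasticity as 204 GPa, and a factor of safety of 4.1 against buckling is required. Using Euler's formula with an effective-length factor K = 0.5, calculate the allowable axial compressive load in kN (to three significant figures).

I = πd⁴/64 = π×26.5⁴/64 = 24210 mm⁴.
Effective length L_e = KL = 0.5×1.85 m = 925.0 mm.
Euler critical load P_cr = π²EI/L_e² = π²×204000×24210/925.0² = 56960 N.
P_allow = P_cr/n = 56960/4.1 = 13890 N.

P_allow = 13.9 kN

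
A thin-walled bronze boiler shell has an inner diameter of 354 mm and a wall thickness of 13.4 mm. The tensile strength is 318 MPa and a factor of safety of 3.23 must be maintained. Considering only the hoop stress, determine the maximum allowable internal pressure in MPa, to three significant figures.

σ_allow = 318/3.23 = 98.45 MPa.
σ_h = pD/(2t) → p_allow = 2σ_allow t/D = 2×98.45×13.4/354 = 7.453 MPa.

p_allow = 7.45 MPa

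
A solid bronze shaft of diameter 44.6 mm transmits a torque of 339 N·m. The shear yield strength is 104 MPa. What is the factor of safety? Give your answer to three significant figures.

τ = 16T/(πd³) = 16×339000/(π×44.6³) = 19.46 MPa.
n = τ_limit/τ = 104/19.46 = 5.344.

n = 5.34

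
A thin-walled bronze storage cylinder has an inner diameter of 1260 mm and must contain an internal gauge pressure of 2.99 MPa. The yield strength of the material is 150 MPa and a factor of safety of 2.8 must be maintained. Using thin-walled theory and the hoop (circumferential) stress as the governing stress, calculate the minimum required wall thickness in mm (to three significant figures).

t = 35.2 mm

σ_allow = 150/2.8 = 53.57 MPa.
Hoop stress σ_h = pD/(2t), so t = pD/(2σ_allow) = 2.99×1260/(2×53.57) = 35.16 mm.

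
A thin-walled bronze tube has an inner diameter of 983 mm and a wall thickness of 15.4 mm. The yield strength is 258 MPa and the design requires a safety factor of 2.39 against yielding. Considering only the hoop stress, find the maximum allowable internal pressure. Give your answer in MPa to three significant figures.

p_allow = 3.38 MPa

σ_allow = 258/2.39 = 107.9 MPa.
σ_h = pD/(2t) → p_allow = 2σ_allow t/D = 2×107.9×15.4/983 = 3.382 MPa.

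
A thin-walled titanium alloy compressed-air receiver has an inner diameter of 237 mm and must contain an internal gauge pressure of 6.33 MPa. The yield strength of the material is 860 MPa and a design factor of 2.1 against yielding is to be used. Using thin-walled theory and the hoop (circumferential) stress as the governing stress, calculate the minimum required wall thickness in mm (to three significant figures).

t = 1.83 mm

σ_allow = 860/2.1 = 409.5 MPa.
Hoop stress σ_h = pD/(2t), so t = pD/(2σ_allow) = 6.33×237/(2×409.5) = 1.832 mm.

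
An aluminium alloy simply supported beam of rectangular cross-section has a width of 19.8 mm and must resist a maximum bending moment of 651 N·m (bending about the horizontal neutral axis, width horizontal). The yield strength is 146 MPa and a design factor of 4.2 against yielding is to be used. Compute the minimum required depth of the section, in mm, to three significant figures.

h = 75.3 mm

σ_allow = 146/4.2 = 34.76 MPa.
For a rectangular section σ = 6M/(bh²), so h² = 6M/(b σ_allow) = 6×651000/(19.8×34.76) = 5675 mm².
h = 75.33 mm.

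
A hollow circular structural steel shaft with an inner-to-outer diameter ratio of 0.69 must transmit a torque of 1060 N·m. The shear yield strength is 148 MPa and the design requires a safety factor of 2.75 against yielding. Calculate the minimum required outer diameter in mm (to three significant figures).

τ_allow = 148/2.75 = 53.82 MPa.
For a hollow shaft τ = 16T/[πd_o³(1−k⁴)] with k = 0.69, so 1−k⁴ = 0.7733.
d_o³ = 16T/[π τ_allow (1−k⁴)] = 16×1060000/(π×53.82×0.7733) = 129700 mm³.
d_o = 50.62 mm.

d_o = 50.6 mm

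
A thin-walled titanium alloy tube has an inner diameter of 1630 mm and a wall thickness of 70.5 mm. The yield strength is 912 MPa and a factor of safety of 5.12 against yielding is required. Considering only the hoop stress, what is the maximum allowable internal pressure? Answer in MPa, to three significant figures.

p_allow = 15.4 MPa

σ_allow = 912/5.12 = 178.1 MPa.
σ_h = pD/(2t) → p_allow = 2σ_allow t/D = 2×178.1×70.5/1630 = 15.41 MPa.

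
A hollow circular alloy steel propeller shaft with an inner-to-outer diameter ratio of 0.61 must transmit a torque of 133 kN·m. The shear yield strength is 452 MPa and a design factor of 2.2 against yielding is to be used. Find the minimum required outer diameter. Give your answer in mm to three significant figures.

τ_allow = 452/2.2 = 205.5 MPa.
For a hollow shaft τ = 16T/[πd_o³(1−k⁴)] with k = 0.61, so 1−k⁴ = 0.8615.
d_o³ = 16T/[π τ_allow (1−k⁴)] = 16×1.3300×10^8/(π×205.5×0.8615) = 3.827×10^6 mm³.
d_o = 156.4 mm.

d_o = 156 mm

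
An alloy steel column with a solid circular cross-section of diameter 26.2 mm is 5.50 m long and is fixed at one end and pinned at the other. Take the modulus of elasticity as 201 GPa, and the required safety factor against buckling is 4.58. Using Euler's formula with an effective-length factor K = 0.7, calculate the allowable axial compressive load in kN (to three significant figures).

P_allow = 0.676 kN

I = πd⁴/64 = π×26.2⁴/64 = 23130 mm⁴.
Effective length L_e = KL = 0.7×5.50 m = 3850 mm.
Euler critical load P_cr = π²EI/L_e² = π²×201000×23130/3850² = 3096 N.
P_allow = P_cr/n = 3096/4.58 = 675.9 N.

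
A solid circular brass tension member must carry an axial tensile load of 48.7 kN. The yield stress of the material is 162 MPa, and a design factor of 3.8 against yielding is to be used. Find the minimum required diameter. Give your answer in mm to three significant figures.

Allowable stress σ_allow = 162/3.8 = 42.63 MPa.
Required area A = F/σ_allow = 48700/42.63 = 1142 mm².
A = πd²/4 → d = √(4A/π) = 38.14 mm.

d = 38.1 mm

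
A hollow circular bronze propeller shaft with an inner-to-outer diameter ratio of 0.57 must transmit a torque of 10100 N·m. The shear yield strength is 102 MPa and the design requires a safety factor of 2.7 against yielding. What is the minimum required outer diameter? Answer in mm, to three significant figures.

τ_allow = 102/2.7 = 37.78 MPa.
For a hollow shaft τ = 16T/[πd_o³(1−k⁴)] with k = 0.57, so 1−k⁴ = 0.8944.
d_o³ = 16T/[π τ_allow (1−k⁴)] = 16×1.0100×10^7/(π×37.78×0.8944) = 1.522×10^6 mm³.
d_o = 115.0 mm.

d_o = 115 mm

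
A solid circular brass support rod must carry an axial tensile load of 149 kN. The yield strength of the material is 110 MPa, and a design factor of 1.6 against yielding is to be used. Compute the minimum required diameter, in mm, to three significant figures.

d = 52.5 mm

Allowable stress σ_allow = 110/1.6 = 68.75 MPa.
Required area A = F/σ_allow = 149000/68.75 = 2167 mm².
A = πd²/4 → d = √(4A/π) = 52.53 mm.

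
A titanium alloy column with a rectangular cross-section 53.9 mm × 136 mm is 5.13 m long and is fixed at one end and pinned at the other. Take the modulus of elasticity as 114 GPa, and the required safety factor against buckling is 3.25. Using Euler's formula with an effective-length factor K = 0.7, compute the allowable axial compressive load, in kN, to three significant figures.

Buckling occurs about the weak axis: I_min = h·b³/12 = 136×53.9³/12 = 1.775×10^6 mm⁴ (b = 53.9 mm is the smaller dimension).
Effective length L_e = KL = 0.7×5.13 m = 3591 mm.
Euler critical load P_cr = π²EI/L_e² = π²×114000×1.775×10^6/3591² = 154800 N.
P_allow = P_cr/n = 154800/3.25 = 47640 N.

P_allow = 47.6 kN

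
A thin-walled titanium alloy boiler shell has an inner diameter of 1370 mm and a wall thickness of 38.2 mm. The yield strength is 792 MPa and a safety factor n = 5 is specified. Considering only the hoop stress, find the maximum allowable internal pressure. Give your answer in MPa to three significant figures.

p_allow = 8.83 MPa

σ_allow = 792/5 = 158.4 MPa.
σ_h = pD/(2t) → p_allow = 2σ_allow t/D = 2×158.4×38.2/1370 = 8.833 MPa.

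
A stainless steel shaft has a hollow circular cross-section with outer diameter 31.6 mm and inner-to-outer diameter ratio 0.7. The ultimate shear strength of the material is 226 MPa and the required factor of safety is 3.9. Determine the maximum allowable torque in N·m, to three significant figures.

τ_allow = 226/3.9 = 57.95 MPa.
For a hollow shaft T_allow = τ_allow·πd_o³(1−k⁴)/16 with 1−k⁴ = 0.7599, so πd_o³(1−k⁴)/16 = 4708 mm³.
T_allow = 57.95×4708 = 272800 N·mm = 272.8 N·m.

T_allow = 273 N·m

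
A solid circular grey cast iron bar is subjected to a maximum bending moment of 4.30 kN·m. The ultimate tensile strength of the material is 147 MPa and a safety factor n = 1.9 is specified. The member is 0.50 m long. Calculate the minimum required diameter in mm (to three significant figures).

σ_allow = 147/1.9 = 77.37 MPa.
For a solid circular section σ = 32M/(πd³), so d³ = 32M/(π σ_allow) = 32×4300000/(π×77.37) = 566100 mm³.
d = 82.72 mm.

d = 82.7 mm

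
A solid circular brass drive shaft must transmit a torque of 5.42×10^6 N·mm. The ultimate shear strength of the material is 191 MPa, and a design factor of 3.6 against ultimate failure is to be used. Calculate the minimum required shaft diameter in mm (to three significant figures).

d = 80.4 mm

Allowable shear stress τ_allow = 191/3.6 = 53.06 MPa.
For a solid shaft τ = 16T/(πd³), so d³ = 16T/(π τ_allow) = 16×5420000/(π×53.06) = 520300 mm³.
d = (520300)^(1/3) = 80.43 mm.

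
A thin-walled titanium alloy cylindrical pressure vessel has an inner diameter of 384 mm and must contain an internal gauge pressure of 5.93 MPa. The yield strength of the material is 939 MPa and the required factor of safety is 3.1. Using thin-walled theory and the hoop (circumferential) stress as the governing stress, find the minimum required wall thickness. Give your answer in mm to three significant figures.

σ_allow = 939/3.1 = 302.9 MPa.
Hoop stress σ_h = pD/(2t), so t = pD/(2σ_allow) = 5.93×384/(2×302.9) = 3.759 mm.

t = 3.76 mm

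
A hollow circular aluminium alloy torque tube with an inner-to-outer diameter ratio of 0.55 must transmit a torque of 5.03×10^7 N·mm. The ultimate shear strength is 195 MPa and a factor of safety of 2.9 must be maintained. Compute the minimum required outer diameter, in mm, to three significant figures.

d_o = 161 mm

τ_allow = 195/2.9 = 67.24 MPa.
For a hollow shaft τ = 16T/[πd_o³(1−k⁴)] with k = 0.55, so 1−k⁴ = 0.9085.
d_o³ = 16T/[π τ_allow (1−k⁴)] = 16×5.0300×10^7/(π×67.24×0.9085) = 4.194×10^6 mm³.
d_o = 161.3 mm.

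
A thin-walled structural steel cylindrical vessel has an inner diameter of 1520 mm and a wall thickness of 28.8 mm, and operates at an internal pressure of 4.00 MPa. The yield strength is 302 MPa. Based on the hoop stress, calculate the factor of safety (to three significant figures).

σ_h = pD/(2t) = 4.00×1520/(2×28.8) = 105.6 MPa.
n = 302/105.6 = 2.861.

n = 2.86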